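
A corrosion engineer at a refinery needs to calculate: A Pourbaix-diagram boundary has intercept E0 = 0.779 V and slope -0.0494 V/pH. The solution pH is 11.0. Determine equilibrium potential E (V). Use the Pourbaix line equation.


Apply the Pourbaix line equation: E = E0 + slope*pH
E = 0.779 + (-0.0494)*11.0 = 0.779 + (-0.5434) = 0.2356 V
Rounded to 4 decimal places: E = 0.2356 V

0.2356 V


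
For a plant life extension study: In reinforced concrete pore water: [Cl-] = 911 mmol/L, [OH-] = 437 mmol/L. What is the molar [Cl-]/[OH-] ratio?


Threshold parameter = [Cl-] / [OH-] (molar basis; both in mmol/L, so units cancel)
Ratio = 911 / 437 = 2.08

2.08


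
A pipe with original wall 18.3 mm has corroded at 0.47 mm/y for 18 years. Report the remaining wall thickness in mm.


Remaining wall = original − CR × time
t = 18.3 − 0.47*18 = 18.3 − 8.46 = 9.84 mm

9.84 mm


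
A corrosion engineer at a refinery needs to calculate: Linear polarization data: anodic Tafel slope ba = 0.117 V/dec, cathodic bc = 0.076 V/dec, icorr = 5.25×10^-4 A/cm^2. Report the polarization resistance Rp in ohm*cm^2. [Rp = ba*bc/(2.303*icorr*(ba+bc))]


Apply the Stern-Geary equation: Rp = ba*bc / (2.303*icorr*(ba+bc))
ba*bc = 0.117*0.076 = 0.008892
ba+bc = 0.193; 2.303*icorr*(ba+bc) = 2.303*5.25×10^-4*0.193 = 2.3335147×10^-4
Rp = 0.008892 / 2.3335147×10^-4 = 38.11 ohm*cm^2

38.11 ohm*cm^2


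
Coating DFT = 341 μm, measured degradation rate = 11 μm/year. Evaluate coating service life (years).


Service life = thickness / degradation rate
Life = 341 / 11 = 31.0 years

31.0 years


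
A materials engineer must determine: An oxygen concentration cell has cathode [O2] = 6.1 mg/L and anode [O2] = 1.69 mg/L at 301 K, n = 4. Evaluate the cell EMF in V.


Apply the Nernst concentration-cell relation: E = (RT/nF)*ln(C_cathode/C_anode)
RT/nF = 8.314*301/(4*96485) = 0.0064842 V
ln(6.1/1.69) = 1.28356
E = 0.0064842 * 1.28356 = 0.00832 V

0.00832 V


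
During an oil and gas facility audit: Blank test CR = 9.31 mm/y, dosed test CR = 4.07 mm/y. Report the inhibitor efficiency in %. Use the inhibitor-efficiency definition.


Apply the inhibitor-efficiency definition: IE = (CR_blank − CR_inh)/CR_blank × 100
IE = (9.31 − 4.07) / 9.31 × 100
IE = 5.24 / 9.31 × 100 = 56.3 %

56.3 %


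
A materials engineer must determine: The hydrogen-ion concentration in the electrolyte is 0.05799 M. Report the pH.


pH = −log10[H+]
pH = −log10(0.05799) = 1.24

1.24


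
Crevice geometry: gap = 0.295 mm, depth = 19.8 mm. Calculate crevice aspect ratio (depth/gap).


Aspect ratio = depth / gap
Ratio = 19.8 / 0.295 = 67.1

67.1


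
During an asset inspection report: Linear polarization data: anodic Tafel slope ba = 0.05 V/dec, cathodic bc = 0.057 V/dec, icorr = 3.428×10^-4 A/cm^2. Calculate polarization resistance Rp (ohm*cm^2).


Apply the Stern-Geary equation: Rp = ba*bc / (2.303*icorr*(ba+bc))
ba*bc = 0.05*0.057 = 0.00285
ba+bc = 0.107; 2.303*icorr*(ba+bc) = 2.303*3.428×10^-4*0.107 = 8.4473119×10^-5
Rp = 0.00285 / 8.4473119×10^-5 = 33.74 ohm*cm^2

33.74 ohm*cm^2


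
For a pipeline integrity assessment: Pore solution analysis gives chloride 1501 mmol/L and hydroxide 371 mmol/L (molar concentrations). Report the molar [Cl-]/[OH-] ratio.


Threshold parameter = [Cl-] / [OH-] (molar basis; both in mmol/L, so units cancel)
Ratio = 1501 / 371 = 4.05

4.05


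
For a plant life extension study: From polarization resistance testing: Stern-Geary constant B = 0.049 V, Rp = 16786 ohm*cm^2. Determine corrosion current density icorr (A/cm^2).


Apply the Stern-Geary relation: icorr = B / Rp
icorr = 0.049 / 16786 = 2.919×10^-6 A/cm^2

2.919×10^-6 A/cm^2


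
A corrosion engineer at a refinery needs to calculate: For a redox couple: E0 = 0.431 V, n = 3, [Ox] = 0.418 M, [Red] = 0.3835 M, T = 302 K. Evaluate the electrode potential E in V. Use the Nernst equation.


Apply the Nernst equation: E = E0 + (RT/nF)*ln([Ox]/[Red])
Step 1: RT/nF = 8.314*302/(3*96485) = 0.00867433 V
Step 2: [Ox]/[Red] = 0.418/0.3835 = 1.089961
Step 3: ln(1.089961) = 0.086142
Step 4: correction = 0.00867433 * 0.086142 = 0.0007 V
E = 0.431 + 0.0007 = 0.4317 V

0.4317 V


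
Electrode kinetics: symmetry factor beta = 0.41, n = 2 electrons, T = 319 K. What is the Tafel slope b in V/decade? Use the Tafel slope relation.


Apply the Tafel slope relation: b = 2.303*R*T/(beta*n*F)
Numerator: 2.303 * 8.314 * 319 = 6107.94
Denominator: 0.41 * 2 * 96485 = 79117.7
b = 6107.94 / 79117.7 = 0.0772 V/decade

0.0772 V/decade


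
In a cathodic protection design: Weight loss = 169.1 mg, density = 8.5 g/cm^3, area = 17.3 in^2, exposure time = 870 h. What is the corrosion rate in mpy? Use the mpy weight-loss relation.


Apply the mpy weight-loss relation: CR = 534 * W / (D * A * T)
Numerator: 534 * 169.1 = 90299.4
Denominator: 8.5 * 17.3 * 870 = 127933.5
CR = 90299.4 / 127933.5 = 0.7058 mpy

0.7058 mpy


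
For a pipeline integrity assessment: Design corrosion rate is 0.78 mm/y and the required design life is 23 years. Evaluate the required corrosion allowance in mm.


Corrosion allowance = CR × design life
CA = 0.78 * 23 = 17.94 mm

17.94 mm


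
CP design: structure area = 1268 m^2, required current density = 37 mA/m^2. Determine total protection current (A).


I = area * current density, then convert mA → A (÷1000)
I = 1268 * 37 / 1000 = 46.92 A

46.92 A


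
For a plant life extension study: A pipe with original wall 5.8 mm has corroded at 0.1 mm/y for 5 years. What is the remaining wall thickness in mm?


Remaining wall = original − CR × time
t = 5.8 − 0.1*5 = 5.8 − 0.5 = 5.3 mm

5.3 mm


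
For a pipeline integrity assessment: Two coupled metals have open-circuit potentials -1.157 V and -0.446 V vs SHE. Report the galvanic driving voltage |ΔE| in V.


Driving voltage is the absolute potential difference.
|ΔE| = |-1.157 − (-0.446)| = 0.711 V

0.711 V


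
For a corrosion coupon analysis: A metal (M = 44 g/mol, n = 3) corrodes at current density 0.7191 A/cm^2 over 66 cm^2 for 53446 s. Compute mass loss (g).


Apply Faraday's law: m = i*A*t*M / (n*F)
Total charge passed Q = i*A*t = 0.7191*66*53446 = 2536579.2276 C
m = Q*M/(n*F) = 2536579.2276*44/(3*96485) = 385.5849 g

385.5849 g


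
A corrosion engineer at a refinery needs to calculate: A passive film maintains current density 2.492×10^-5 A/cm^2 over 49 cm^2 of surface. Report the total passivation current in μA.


I = i_pass * A, then convert A → μA (×10^6)
I = 2.492×10^-5 * 49 * 10^6 = 1221.08 μA

1221.08 μA


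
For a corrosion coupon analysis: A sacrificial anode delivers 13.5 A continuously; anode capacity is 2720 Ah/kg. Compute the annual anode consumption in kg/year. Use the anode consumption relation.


Annual consumption = current * hours per year / capacity
Rate = 13.5 * 8760 / 2720 = 43.5 kg/year

43.5 kg/year


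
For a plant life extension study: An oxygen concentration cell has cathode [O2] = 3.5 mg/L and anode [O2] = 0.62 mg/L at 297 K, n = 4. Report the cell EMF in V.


Apply the Nernst concentration-cell relation: E = (RT/nF)*ln(C_cathode/C_anode)
RT/nF = 8.314*297/(4*96485) = 0.00639804 V
ln(3.5/0.62) = 1.7308
E = 0.00639804 * 1.7308 = 0.01107 V

0.01107 V


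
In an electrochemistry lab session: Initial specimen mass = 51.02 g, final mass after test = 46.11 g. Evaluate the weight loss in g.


Weight loss = initial − final
WL = 51.02 − 46.11 = 4.91 g

4.91 g


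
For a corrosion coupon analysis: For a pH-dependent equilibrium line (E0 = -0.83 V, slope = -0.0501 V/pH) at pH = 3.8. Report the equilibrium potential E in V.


Apply the Pourbaix line equation: E = E0 + slope*pH
E = -0.83 + (-0.0501)*3.8 = -0.83 + (-0.19038) = -1.02038 V
Rounded to 3 decimal places: E = -1.020 V

-1.020 V


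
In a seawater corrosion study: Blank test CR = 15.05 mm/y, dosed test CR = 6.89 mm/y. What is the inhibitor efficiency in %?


Apply the inhibitor-efficiency definition: IE = (CR_blank − CR_inh)/CR_blank × 100
IE = (15.05 − 6.89) / 15.05 × 100
IE = 8.16 / 15.05 × 100 = 54.2 %

54.2 %


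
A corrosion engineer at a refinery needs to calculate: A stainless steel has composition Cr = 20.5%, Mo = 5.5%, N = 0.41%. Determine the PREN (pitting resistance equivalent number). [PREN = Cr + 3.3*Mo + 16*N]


Apply the PREN formula: PREN = Cr + 3.3*Mo + 16*N
PREN = 20.5 + 3.3*5.5 + 16*0.41
PREN = 20.5 + 18.15 + 6.56 = 45.21

45.21


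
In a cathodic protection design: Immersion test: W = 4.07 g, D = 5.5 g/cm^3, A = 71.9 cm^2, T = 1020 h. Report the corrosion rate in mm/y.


Apply the mm/y weight-loss relation: CR = 87600 * W / (D * A * T)
Numerator: 87600 * 4.07 = 356532.0
Denominator: 5.5 * 71.9 * 1020 = 403359.0
CR = 356532.0 / 403359.0 = 0.883907 mm/y

0.883907 mm/y


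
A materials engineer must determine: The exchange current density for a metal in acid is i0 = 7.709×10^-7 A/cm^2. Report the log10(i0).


i0 = 7.709×10^-7 A/cm^2
log10(i0) = -6.113

-6.113


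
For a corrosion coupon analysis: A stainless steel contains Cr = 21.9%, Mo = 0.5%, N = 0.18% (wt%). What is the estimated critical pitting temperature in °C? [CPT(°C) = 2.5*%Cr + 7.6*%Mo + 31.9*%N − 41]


Apply the ASTM G48 empirical CPT estimate: CPT(°C) = 2.5*%Cr + 7.6*%Mo + 31.9*%N − 41
2.5*21.9 = 54.75; 7.6*0.5 = 3.8; 31.9*0.18 = 5.742
CPT = 54.75 + 3.8 + 5.742 − 41 = 23.292 °C
Rounded to 0.1 °C: CPT ≈ 23.3 °C

23.3 °C


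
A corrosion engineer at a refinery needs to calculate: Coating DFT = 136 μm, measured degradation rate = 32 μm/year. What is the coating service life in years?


Service life = thickness / degradation rate
Life = 136 / 32 = 4.3 years

4.3 years


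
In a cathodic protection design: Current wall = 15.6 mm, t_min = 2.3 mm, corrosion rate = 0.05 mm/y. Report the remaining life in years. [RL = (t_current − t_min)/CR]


Apply the remaining-life relation: RL = (t_current − t_min) / CR
RL = (15.6 − 2.3) / 0.05 = 13.3 / 0.05 = 266.0 years

266.0 years


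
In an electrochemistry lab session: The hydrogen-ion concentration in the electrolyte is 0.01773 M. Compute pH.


pH = −log10[H+]
pH = −log10(0.01773) = 1.75

1.75


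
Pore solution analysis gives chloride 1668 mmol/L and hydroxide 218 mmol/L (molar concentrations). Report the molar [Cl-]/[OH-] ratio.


Threshold parameter = [Cl-] / [OH-] (molar basis; both in mmol/L, so units cancel)
Ratio = 1668 / 218 = 7.65

7.65


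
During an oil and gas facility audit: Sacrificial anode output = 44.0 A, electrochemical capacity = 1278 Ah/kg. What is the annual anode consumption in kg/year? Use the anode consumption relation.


Annual consumption = current * hours per year / capacity
Rate = 44.0 * 8760 / 1278 = 301.6 kg/year

301.6 kg/year


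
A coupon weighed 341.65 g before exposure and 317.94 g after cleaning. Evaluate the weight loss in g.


Weight loss = initial − final
WL = 341.65 − 317.94 = 23.71 g

23.71 g


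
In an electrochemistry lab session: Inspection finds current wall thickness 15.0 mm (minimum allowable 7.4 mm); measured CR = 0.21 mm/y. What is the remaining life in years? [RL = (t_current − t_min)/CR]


Apply the remaining-life relation: RL = (t_current − t_min) / CR
RL = (15.0 − 7.4) / 0.21 = 7.6 / 0.21 = 36.2 years

36.2 years


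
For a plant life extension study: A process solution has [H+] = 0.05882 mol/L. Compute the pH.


pH = −log10[H+]
pH = −log10(0.05882) = 1.23

1.23


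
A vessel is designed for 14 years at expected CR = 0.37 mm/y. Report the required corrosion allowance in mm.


Corrosion allowance = CR × design life
CA = 0.37 * 14 = 5.18 mm

5.18 mm


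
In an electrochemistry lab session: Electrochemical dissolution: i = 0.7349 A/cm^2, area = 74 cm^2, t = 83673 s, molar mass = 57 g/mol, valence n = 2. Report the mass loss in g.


Apply Faraday's law: m = i*A*t*M / (n*F)
Total charge passed Q = i*A*t = 0.7349*74*83673 = 4550355.2898 C
m = Q*M/(n*F) = 4550355.2898*57/(2*96485) = 1344.0962 g

1344.0962 g


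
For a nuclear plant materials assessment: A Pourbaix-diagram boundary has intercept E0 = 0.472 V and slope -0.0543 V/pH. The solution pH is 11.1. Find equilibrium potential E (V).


Apply the Pourbaix line equation: E = E0 + slope*pH
E = 0.472 + (-0.0543)*11.1 = 0.472 + (-0.60273) = -0.13073 V
Rounded to 4 decimal places: E = -0.1307 V

-0.1307 V


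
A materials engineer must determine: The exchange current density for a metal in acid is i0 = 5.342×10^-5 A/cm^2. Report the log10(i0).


i0 = 5.342×10^-5 A/cm^2
log10(i0) = -4.272

-4.272


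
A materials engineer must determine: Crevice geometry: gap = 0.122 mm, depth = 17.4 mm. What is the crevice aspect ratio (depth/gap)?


Aspect ratio = depth / gap
Ratio = 17.4 / 0.122 = 142.6

142.6


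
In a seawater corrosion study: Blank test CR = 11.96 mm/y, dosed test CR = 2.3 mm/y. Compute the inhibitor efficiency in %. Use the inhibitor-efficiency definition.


Apply the inhibitor-efficiency definition: IE = (CR_blank − CR_inh)/CR_blank × 100
IE = (11.96 − 2.3) / 11.96 × 100
IE = 9.66 / 11.96 × 100 = 80.8 %

80.8 %


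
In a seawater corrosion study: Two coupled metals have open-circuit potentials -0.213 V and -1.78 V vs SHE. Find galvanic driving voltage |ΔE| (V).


Driving voltage is the absolute potential difference.
|ΔE| = |-0.213 − (-1.78)| = 1.567 V

1.567 V


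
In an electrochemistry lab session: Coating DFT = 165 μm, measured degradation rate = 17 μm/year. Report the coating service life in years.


Service life = thickness / degradation rate
Life = 165 / 17 = 9.7 years

9.7 years


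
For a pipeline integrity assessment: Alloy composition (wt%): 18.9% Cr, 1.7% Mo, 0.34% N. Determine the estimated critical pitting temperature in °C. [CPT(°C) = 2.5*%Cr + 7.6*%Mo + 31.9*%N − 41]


Apply the ASTM G48 empirical CPT estimate: CPT(°C) = 2.5*%Cr + 7.6*%Mo + 31.9*%N − 41
2.5*18.9 = 47.25; 7.6*1.7 = 12.92; 31.9*0.34 = 10.846
CPT = 47.25 + 12.92 + 10.846 − 41 = 30.016 °C
Rounded to 0.1 °C: CPT ≈ 30.0 °C

30.0 °C


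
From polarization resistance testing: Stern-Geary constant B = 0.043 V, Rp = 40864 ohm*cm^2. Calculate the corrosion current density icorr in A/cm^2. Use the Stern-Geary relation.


Apply the Stern-Geary relation: icorr = B / Rp
icorr = 0.043 / 40864 = 1.052×10^-6 A/cm^2

1.052×10^-6 A/cm^2


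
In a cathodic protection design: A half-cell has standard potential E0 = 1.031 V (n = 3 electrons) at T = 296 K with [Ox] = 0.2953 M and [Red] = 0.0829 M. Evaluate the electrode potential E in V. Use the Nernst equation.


Apply the Nernst equation: E = E0 + (RT/nF)*ln([Ox]/[Red])
Step 1: RT/nF = 8.314*296/(3*96485) = 0.00850199 V
Step 2: [Ox]/[Red] = 0.2953/0.0829 = 3.562123
Step 3: ln(3.562123) = 1.270357
Step 4: correction = 0.00850199 * 1.270357 = 0.0108 V
E = 1.031 + 0.0108 = 1.0418 V

1.0418 V


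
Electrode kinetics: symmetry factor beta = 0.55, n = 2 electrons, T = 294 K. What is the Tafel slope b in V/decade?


Apply the Tafel slope relation: b = 2.303*R*T/(beta*n*F)
Numerator: 2.303 * 8.314 * 294 = 5629.26
Denominator: 0.55 * 2 * 96485 = 106133.5
b = 5629.26 / 106133.5 = 0.053 V/decade

0.053 V/decade


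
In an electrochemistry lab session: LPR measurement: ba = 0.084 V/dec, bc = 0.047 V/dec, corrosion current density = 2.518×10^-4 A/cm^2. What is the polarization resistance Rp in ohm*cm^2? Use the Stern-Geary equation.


Apply the Stern-Geary equation: Rp = ba*bc / (2.303*icorr*(ba+bc))
ba*bc = 0.084*0.047 = 0.003948
ba+bc = 0.131; 2.303*icorr*(ba+bc) = 2.303*2.518×10^-4*0.131 = 7.5966297×10^-5
Rp = 0.003948 / 7.5966297×10^-5 = 51.97 ohm*cm^2

51.97 ohm*cm^2


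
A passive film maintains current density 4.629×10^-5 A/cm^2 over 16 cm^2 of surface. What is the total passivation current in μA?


I = i_pass * A, then convert A → μA (×10^6)
I = 4.629×10^-5 * 16 * 10^6 = 740.64 μA

740.64 μA


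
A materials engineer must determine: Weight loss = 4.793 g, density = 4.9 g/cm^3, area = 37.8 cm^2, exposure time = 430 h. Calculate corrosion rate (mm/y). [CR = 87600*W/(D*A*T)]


Apply the mm/y weight-loss relation: CR = 87600 * W / (D * A * T)
Numerator: 87600 * 4.793 = 419866.8
Denominator: 4.9 * 37.8 * 430 = 79644.6
CR = 419866.8 / 79644.6 = 5.2718 mm/y

5.2718 mm/y


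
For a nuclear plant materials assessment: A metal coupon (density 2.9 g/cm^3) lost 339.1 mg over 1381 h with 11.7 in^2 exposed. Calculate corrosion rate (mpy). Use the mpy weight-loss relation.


Apply the mpy weight-loss relation: CR = 534 * W / (D * A * T)
Numerator: 534 * 339.1 = 181079.4
Denominator: 2.9 * 11.7 * 1381 = 46857.33
CR = 181079.4 / 46857.33 = 3.864 mpy

3.864 mpy


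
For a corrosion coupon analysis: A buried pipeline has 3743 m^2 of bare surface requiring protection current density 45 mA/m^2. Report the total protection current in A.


I = area * current density, then convert mA → A (÷1000)
I = 3743 * 45 / 1000 = 168.44 A

168.44 A


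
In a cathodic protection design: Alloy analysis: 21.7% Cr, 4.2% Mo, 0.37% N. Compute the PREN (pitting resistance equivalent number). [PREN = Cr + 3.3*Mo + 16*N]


Apply the PREN formula: PREN = Cr + 3.3*Mo + 16*N
PREN = 21.7 + 3.3*4.2 + 16*0.37
PREN = 21.7 + 13.86 + 5.92 = 41.48

41.48


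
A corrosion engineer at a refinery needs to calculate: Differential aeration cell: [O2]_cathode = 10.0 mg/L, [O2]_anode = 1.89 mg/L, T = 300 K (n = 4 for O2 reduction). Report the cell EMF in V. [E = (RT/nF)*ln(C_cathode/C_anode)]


Apply the Nernst concentration-cell relation: E = (RT/nF)*ln(C_cathode/C_anode)
RT/nF = 8.314*300/(4*96485) = 0.00646266 V
ln(10.0/1.89) = 1.66601
E = 0.00646266 * 1.66601 = 0.01077 V

0.01077 V


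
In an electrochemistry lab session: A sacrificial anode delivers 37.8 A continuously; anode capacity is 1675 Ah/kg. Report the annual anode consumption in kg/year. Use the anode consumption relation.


Annual consumption = current * hours per year / capacity
Rate = 37.8 * 8760 / 1675 = 197.7 kg/year

197.7 kg/year


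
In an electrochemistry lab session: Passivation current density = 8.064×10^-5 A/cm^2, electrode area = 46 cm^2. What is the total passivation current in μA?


I = i_pass * A, then convert A → μA (×10^6)
I = 8.064×10^-5 * 46 * 10^6 = 3709.44 μA

3709.44 μA


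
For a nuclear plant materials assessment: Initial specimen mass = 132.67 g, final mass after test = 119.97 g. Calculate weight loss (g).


Weight loss = initial − final
WL = 132.67 − 119.97 = 12.7 g

12.7 g


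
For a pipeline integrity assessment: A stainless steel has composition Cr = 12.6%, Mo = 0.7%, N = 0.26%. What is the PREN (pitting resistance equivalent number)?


Apply the PREN formula: PREN = Cr + 3.3*Mo + 16*N
PREN = 12.6 + 3.3*0.7 + 16*0.26
PREN = 12.6 + 2.31 + 4.16 = 19.07

19.07


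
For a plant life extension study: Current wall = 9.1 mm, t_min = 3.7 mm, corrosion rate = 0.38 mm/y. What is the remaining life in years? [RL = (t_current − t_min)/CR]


Apply the remaining-life relation: RL = (t_current − t_min) / CR
RL = (9.1 − 3.7) / 0.38 = 5.4 / 0.38 = 14.2 years

14.2 years


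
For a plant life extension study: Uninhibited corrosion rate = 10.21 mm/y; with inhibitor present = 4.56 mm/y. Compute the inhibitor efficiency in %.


Apply the inhibitor-efficiency definition: IE = (CR_blank − CR_inh)/CR_blank × 100
IE = (10.21 − 4.56) / 10.21 × 100
IE = 5.65 / 10.21 × 100 = 55.3 %

55.3 %


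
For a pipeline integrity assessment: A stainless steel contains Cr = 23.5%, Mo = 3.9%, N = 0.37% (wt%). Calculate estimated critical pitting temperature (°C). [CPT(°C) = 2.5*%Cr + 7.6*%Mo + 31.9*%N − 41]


Apply the ASTM G48 empirical CPT estimate: CPT(°C) = 2.5*%Cr + 7.6*%Mo + 31.9*%N − 41
2.5*23.5 = 58.75; 7.6*3.9 = 29.64; 31.9*0.37 = 11.803
CPT = 58.75 + 29.64 + 11.803 − 41 = 59.193 °C
Rounded to 0.1 °C: CPT ≈ 59.2 °C

59.2 °C


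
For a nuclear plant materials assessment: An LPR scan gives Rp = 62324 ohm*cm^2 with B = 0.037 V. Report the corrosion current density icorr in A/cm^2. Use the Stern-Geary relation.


Apply the Stern-Geary relation: icorr = B / Rp
icorr = 0.037 / 62324 = 5.937×10^-7 A/cm^2

5.937×10^-7 A/cm^2


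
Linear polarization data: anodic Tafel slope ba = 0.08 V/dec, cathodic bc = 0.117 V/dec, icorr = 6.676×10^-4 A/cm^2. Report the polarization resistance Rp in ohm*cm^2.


Apply the Stern-Geary equation: Rp = ba*bc / (2.303*icorr*(ba+bc))
ba*bc = 0.08*0.117 = 0.00936
ba+bc = 0.197; 2.303*icorr*(ba+bc) = 2.303*6.676×10^-4*0.197 = 3.0288411×10^-4
Rp = 0.00936 / 3.0288411×10^-4 = 30.9 ohm*cm^2

30.9 ohm*cm^2


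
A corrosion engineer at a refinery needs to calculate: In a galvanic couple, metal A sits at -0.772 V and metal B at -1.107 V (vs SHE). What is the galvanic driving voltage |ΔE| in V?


Driving voltage is the absolute potential difference.
|ΔE| = |-0.772 − (-1.107)| = 0.335 V

0.335 V


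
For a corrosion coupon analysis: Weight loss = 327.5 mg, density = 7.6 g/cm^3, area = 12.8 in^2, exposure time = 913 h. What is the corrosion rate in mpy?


Apply the mpy weight-loss relation: CR = 534 * W / (D * A * T)
Numerator: 534 * 327.5 = 174885.0
Denominator: 7.6 * 12.8 * 913 = 88816.64
CR = 174885.0 / 88816.64 = 1.9691 mpy

1.9691 mpy


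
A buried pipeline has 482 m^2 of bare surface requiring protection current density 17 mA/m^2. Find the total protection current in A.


I = area * current density, then convert mA → A (÷1000)
I = 482 * 17 / 1000 = 8.19 A

8.19 A


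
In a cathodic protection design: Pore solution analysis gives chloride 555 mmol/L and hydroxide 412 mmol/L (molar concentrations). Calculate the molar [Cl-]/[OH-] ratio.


Threshold parameter = [Cl-] / [OH-] (molar basis; both in mmol/L, so units cancel)
Ratio = 555 / 412 = 1.35

1.35


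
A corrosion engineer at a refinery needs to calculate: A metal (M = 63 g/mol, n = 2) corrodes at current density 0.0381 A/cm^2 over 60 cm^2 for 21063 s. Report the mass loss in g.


Apply Faraday's law: m = i*A*t*M / (n*F)
Total charge passed Q = i*A*t = 0.0381*60*21063 = 48150.018 C
m = Q*M/(n*F) = 48150.018*63/(2*96485) = 15.7198 g

15.7198 g


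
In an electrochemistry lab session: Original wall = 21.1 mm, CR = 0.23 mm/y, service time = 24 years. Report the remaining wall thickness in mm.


Remaining wall = original − CR × time
t = 21.1 − 0.23*24 = 21.1 − 5.52 = 15.58 mm

15.58 mm


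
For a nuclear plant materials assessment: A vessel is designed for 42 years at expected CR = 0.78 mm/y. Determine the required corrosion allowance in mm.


Corrosion allowance = CR × design life
CA = 0.78 * 42 = 32.76 mm

32.76 mm


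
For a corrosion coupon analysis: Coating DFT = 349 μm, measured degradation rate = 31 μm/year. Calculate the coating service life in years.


Service life = thickness / degradation rate
Life = 349 / 31 = 11.3 years

11.3 years


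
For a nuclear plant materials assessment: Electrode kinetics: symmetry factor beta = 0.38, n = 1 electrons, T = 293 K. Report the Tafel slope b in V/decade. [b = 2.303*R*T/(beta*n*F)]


Apply the Tafel slope relation: b = 2.303*R*T/(beta*n*F)
Numerator: 2.303 * 8.314 * 293 = 5610.11
Denominator: 0.38 * 1 * 96485 = 36664.3
b = 5610.11 / 36664.3 = 0.153 V/decade

0.153 V/decade


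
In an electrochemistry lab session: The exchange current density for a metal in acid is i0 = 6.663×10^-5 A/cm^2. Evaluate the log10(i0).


i0 = 6.663×10^-5 A/cm^2
log10(i0) = -4.176

-4.176


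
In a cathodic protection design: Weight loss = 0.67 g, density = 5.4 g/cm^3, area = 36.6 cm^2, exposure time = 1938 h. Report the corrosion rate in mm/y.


Apply the mm/y weight-loss relation: CR = 87600 * W / (D * A * T)
Numerator: 87600 * 0.67 = 58692.0
Denominator: 5.4 * 36.6 * 1938 = 383026.32
CR = 58692.0 / 383026.32 = 0.153232 mm/y

0.153232 mm/y


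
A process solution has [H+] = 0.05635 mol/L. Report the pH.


pH = −log10[H+]
pH = −log10(0.05635) = 1.25

1.25


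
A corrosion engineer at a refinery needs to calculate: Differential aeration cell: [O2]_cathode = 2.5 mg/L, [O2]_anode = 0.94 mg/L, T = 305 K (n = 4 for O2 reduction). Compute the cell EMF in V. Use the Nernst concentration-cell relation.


Apply the Nernst concentration-cell relation: E = (RT/nF)*ln(C_cathode/C_anode)
RT/nF = 8.314*305/(4*96485) = 0.00657037 V
ln(2.5/0.94) = 0.97817
E = 0.00657037 * 0.97817 = 0.00643 V

0.00643 V


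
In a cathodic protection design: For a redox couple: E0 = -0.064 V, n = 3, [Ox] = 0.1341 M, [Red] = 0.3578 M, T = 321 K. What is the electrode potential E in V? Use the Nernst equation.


Apply the Nernst equation: E = E0 + (RT/nF)*ln([Ox]/[Red])
Step 1: RT/nF = 8.314*321/(3*96485) = 0.00922007 V
Step 2: [Ox]/[Red] = 0.1341/0.3578 = 0.37479
Step 3: ln(0.37479) = -0.981389
Step 4: correction = 0.00922007 * -0.981389 = -0.009 V
E = -0.064 + -0.009 = -0.073 V

-0.073 V


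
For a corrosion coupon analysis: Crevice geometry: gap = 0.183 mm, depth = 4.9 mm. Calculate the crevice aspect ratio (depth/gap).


Aspect ratio = depth / gap
Ratio = 4.9 / 0.183 = 26.8

26.8


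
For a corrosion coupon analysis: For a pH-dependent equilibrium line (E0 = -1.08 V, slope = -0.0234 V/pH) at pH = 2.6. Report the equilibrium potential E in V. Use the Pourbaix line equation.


Apply the Pourbaix line equation: E = E0 + slope*pH
E = -1.08 + (-0.0234)*2.6 = -1.08 + (-0.06084) = -1.14084 V
Rounded to 3 decimal places: E = -1.141 V

-1.141 V


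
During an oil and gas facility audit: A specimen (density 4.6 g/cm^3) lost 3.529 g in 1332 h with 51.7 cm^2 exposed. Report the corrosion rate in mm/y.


Apply the mm/y weight-loss relation: CR = 87600 * W / (D * A * T)
Numerator: 87600 * 3.529 = 309140.4
Denominator: 4.6 * 51.7 * 1332 = 316776.24
CR = 309140.4 / 316776.24 = 0.9759 mm/y

0.9759 mm/y


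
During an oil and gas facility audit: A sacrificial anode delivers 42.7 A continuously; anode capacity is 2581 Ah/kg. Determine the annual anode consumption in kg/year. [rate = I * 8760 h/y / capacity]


Annual consumption = current * hours per year / capacity
Rate = 42.7 * 8760 / 2581 = 144.9 kg/year

144.9 kg/year


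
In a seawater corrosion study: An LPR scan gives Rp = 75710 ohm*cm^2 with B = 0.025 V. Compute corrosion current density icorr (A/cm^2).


Apply the Stern-Geary relation: icorr = B / Rp
icorr = 0.025 / 75710 = 3.302×10^-7 A/cm^2

3.302×10^-7 A/cm^2


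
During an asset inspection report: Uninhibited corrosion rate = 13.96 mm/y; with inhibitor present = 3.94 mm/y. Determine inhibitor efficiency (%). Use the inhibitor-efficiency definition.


Apply the inhibitor-efficiency definition: IE = (CR_blank − CR_inh)/CR_blank × 100
IE = (13.96 − 3.94) / 13.96 × 100
IE = 10.02 / 13.96 × 100 = 71.8 %

71.8 %


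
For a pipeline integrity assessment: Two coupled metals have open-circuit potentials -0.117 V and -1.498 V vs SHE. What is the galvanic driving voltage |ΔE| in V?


Driving voltage is the absolute potential difference.
|ΔE| = |-0.117 − (-1.498)| = 1.381 V

1.381 V


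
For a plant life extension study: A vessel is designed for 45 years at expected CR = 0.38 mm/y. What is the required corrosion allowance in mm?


Corrosion allowance = CR × design life
CA = 0.38 * 45 = 17.1 mm

17.1 mm


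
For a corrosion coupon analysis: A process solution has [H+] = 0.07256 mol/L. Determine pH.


pH = −log10[H+]
pH = −log10(0.07256) = 1.14

1.14


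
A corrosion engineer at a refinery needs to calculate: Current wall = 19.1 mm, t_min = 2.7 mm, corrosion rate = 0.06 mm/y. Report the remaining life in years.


Apply the remaining-life relation: RL = (t_current − t_min) / CR
RL = (19.1 − 2.7) / 0.06 = 16.4 / 0.06 = 273.3 years

273.3 years


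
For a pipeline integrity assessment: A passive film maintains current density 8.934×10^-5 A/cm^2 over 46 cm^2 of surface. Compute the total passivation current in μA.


I = i_pass * A, then convert A → μA (×10^6)
I = 8.934×10^-5 * 46 * 10^6 = 4109.64 μA

4109.64 μA


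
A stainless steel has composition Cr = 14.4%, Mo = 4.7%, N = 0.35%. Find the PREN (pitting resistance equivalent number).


Apply the PREN formula: PREN = Cr + 3.3*Mo + 16*N
PREN = 14.4 + 3.3*4.7 + 16*0.35
PREN = 14.4 + 15.51 + 5.6 = 35.51

35.51


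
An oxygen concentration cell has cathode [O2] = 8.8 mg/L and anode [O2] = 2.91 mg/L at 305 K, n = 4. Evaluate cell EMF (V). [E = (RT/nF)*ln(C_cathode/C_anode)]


Apply the Nernst concentration-cell relation: E = (RT/nF)*ln(C_cathode/C_anode)
RT/nF = 8.314*305/(4*96485) = 0.00657037 V
ln(8.8/2.91) = 1.1066
E = 0.00657037 * 1.1066 = 0.00727 V

0.00727 V


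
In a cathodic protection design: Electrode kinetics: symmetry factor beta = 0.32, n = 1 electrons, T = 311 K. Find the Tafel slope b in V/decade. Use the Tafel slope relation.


Apply the Tafel slope relation: b = 2.303*R*T/(beta*n*F)
Numerator: 2.303 * 8.314 * 311 = 5954.76
Denominator: 0.32 * 1 * 96485 = 30875.2
b = 5954.76 / 30875.2 = 0.1929 V/decade

0.1929 V/decade


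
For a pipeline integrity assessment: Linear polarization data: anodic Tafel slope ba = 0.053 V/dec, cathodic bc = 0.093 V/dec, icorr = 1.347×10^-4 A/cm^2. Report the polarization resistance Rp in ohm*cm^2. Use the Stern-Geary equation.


Apply the Stern-Geary equation: Rp = ba*bc / (2.303*icorr*(ba+bc))
ba*bc = 0.053*0.093 = 0.004929
ba+bc = 0.146; 2.303*icorr*(ba+bc) = 2.303*1.347×10^-4*0.146 = 4.5291259×10^-5
Rp = 0.004929 / 4.5291259×10^-5 = 108.83 ohm*cm^2

108.83 ohm*cm^2


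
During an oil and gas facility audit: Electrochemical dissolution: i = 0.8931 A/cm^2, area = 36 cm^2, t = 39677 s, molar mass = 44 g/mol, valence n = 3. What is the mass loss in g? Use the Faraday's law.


Apply Faraday's law: m = i*A*t*M / (n*F)
Total charge passed Q = i*A*t = 0.8931*36*39677 = 1275679.0332 C
m = Q*M/(n*F) = 1275679.0332*44/(3*96485) = 193.91573 g

193.91573 g


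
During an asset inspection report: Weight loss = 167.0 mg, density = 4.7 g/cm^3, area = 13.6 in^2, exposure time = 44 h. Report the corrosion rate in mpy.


Apply the mpy weight-loss relation: CR = 534 * W / (D * A * T)
Numerator: 534 * 167.0 = 89178.0
Denominator: 4.7 * 13.6 * 44 = 2812.48
CR = 89178.0 / 2812.48 = 31.708 mpy

31.708 mpy


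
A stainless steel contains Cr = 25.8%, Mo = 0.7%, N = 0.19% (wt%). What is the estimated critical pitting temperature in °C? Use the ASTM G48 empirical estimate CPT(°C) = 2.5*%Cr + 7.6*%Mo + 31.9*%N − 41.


Apply the ASTM G48 empirical CPT estimate: CPT(°C) = 2.5*%Cr + 7.6*%Mo + 31.9*%N − 41
2.5*25.8 = 64.5; 7.6*0.7 = 5.32; 31.9*0.19 = 6.061
CPT = 64.5 + 5.32 + 6.061 − 41 = 34.881 °C
Rounded to 0.1 °C: CPT ≈ 34.9 °C

34.9 °C


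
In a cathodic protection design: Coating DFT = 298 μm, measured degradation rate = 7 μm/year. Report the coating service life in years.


Service life = thickness / degradation rate
Life = 298 / 7 = 42.6 years

42.6 years


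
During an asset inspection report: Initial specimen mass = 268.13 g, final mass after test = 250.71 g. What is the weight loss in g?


Weight loss = initial − final
WL = 268.13 − 250.71 = 17.42 g

17.42 g


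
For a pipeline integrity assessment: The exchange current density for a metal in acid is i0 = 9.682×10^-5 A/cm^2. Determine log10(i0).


i0 = 9.682×10^-5 A/cm^2
log10(i0) = -4.014

-4.014


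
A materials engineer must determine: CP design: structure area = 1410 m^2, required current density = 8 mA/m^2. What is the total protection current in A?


I = area * current density, then convert mA → A (÷1000)
I = 1410 * 8 / 1000 = 11.28 A

11.28 A


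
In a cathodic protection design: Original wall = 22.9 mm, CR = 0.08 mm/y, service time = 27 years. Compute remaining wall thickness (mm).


Remaining wall = original − CR × time
t = 22.9 − 0.08*27 = 22.9 − 2.16 = 20.74 mm

20.74 mm


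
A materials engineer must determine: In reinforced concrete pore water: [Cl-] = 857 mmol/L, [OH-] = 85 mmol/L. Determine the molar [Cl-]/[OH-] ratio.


Threshold parameter = [Cl-] / [OH-] (molar basis; both in mmol/L, so units cancel)
Ratio = 857 / 85 = 10.08

10.08


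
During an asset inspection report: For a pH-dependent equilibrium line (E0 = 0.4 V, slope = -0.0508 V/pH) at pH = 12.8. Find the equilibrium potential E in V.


Apply the Pourbaix line equation: E = E0 + slope*pH
E = 0.4 + (-0.0508)*12.8 = 0.4 + (-0.65024) = -0.25024 V
Rounded to 4 decimal places: E = -0.2502 V

-0.2502 V


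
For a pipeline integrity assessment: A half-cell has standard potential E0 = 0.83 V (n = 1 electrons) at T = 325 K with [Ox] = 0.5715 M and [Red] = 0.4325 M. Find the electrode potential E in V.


Apply the Nernst equation: E = E0 + (RT/nF)*ln([Ox]/[Red])
Step 1: RT/nF = 8.314*325/(1*96485) = 0.02800487 V
Step 2: [Ox]/[Red] = 0.5715/0.4325 = 1.321387
Step 3: ln(1.321387) = 0.278682
Step 4: correction = 0.02800487 * 0.278682 = 0.008 V
E = 0.83 + 0.008 = 0.838 V

0.838 V


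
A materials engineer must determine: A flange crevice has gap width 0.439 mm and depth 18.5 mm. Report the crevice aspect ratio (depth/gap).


Aspect ratio = depth / gap
Ratio = 18.5 / 0.439 = 42.1

42.1


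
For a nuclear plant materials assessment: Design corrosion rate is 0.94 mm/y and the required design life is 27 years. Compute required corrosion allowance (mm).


Corrosion allowance = CR × design life
CA = 0.94 * 27 = 25.38 mm

25.38 mm


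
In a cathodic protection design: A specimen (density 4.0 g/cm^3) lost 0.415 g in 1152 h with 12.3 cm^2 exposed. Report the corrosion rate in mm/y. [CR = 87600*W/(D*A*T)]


Apply the mm/y weight-loss relation: CR = 87600 * W / (D * A * T)
Numerator: 87600 * 0.415 = 36354.0
Denominator: 4.0 * 12.3 * 1152 = 56678.4
CR = 36354.0 / 56678.4 = 0.6414 mm/y

0.6414 mm/y


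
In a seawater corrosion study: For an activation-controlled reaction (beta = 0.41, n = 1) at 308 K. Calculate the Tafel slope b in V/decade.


Apply the Tafel slope relation: b = 2.303*R*T/(beta*n*F)
Numerator: 2.303 * 8.314 * 308 = 5897.32
Denominator: 0.41 * 1 * 96485 = 39558.85
b = 5897.32 / 39558.85 = 0.1491 V/decade

0.1491 V/decade


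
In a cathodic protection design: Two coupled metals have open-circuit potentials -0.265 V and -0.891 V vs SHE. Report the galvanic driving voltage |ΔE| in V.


Driving voltage is the absolute potential difference.
|ΔE| = |-0.265 − (-0.891)| = 0.626 V

0.626 V


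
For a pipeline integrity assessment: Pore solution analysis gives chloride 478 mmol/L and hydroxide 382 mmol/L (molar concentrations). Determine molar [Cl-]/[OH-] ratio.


Threshold parameter = [Cl-] / [OH-] (molar basis; both in mmol/L, so units cancel)
Ratio = 478 / 382 = 1.25

1.25


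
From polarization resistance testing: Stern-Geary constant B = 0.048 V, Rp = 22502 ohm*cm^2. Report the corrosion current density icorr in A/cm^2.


Apply the Stern-Geary relation: icorr = B / Rp
icorr = 0.048 / 22502 = 2.133×10^-6 A/cm^2

2.133×10^-6 A/cm^2


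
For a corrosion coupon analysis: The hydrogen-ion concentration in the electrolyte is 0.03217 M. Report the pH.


pH = −log10[H+]
pH = −log10(0.03217) = 1.49

1.49


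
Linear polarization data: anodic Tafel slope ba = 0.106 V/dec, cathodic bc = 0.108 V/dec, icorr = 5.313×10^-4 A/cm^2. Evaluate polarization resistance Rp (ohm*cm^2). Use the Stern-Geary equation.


Apply the Stern-Geary equation: Rp = ba*bc / (2.303*icorr*(ba+bc))
ba*bc = 0.106*0.108 = 0.011448
ba+bc = 0.214; 2.303*icorr*(ba+bc) = 2.303*5.313×10^-4*0.214 = 2.6184695×10^-4
Rp = 0.011448 / 2.6184695×10^-4 = 43.72 ohm*cm^2

43.72 ohm*cm^2


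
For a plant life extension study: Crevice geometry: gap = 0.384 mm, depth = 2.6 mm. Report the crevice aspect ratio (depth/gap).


Aspect ratio = depth / gap
Ratio = 2.6 / 0.384 = 6.8

6.8


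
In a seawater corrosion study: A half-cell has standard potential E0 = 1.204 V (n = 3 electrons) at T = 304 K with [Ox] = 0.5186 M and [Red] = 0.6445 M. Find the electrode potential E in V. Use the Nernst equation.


Apply the Nernst equation: E = E0 + (RT/nF)*ln([Ox]/[Red])
Step 1: RT/nF = 8.314*304/(3*96485) = 0.00873178 V
Step 2: [Ox]/[Red] = 0.5186/0.6445 = 0.804655
Step 3: ln(0.804655) = -0.217342
Step 4: correction = 0.00873178 * -0.217342 = -0.002 V
E = 1.204 + -0.002 = 1.202 V

1.202 V


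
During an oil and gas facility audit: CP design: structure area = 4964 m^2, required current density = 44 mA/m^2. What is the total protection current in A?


I = area * current density, then convert mA → A (÷1000)
I = 4964 * 44 / 1000 = 218.42 A

218.42 A


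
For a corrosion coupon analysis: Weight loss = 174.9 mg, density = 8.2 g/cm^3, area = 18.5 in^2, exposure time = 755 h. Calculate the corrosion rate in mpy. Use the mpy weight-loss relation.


Apply the mpy weight-loss relation: CR = 534 * W / (D * A * T)
Numerator: 534 * 174.9 = 93396.6
Denominator: 8.2 * 18.5 * 755 = 114533.5
CR = 93396.6 / 114533.5 = 0.815 mpy

0.815 mpy


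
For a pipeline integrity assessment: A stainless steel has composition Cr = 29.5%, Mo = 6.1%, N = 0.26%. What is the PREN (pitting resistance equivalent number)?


Apply the PREN formula: PREN = Cr + 3.3*Mo + 16*N
PREN = 29.5 + 3.3*6.1 + 16*0.26
PREN = 29.5 + 20.13 + 4.16 = 53.79

53.79


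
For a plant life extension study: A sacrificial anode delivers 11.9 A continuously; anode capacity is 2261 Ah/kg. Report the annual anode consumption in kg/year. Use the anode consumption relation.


Annual consumption = current * hours per year / capacity
Rate = 11.9 * 8760 / 2261 = 46.1 kg/year

46.1 kg/year


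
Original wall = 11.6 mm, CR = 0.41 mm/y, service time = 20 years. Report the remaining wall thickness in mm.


Remaining wall = original − CR × time
t = 11.6 − 0.41*20 = 11.6 − 8.2 = 3.4 mm

3.4 mm


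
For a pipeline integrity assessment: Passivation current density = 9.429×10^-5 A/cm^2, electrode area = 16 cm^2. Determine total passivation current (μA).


I = i_pass * A, then convert A → μA (×10^6)
I = 9.429×10^-5 * 16 * 10^6 = 1508.64 μA

1508.64 μA


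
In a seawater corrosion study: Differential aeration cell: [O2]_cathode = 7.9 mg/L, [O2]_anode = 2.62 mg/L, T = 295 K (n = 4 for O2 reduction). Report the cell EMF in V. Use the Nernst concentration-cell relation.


Apply the Nernst concentration-cell relation: E = (RT/nF)*ln(C_cathode/C_anode)
RT/nF = 8.314*295/(4*96485) = 0.00635495 V
ln(7.9/2.62) = 1.10369
E = 0.00635495 * 1.10369 = 0.00701 V

0.00701 V


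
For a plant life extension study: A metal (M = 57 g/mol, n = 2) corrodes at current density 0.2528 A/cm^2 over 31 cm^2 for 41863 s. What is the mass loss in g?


Apply Faraday's law: m = i*A*t*M / (n*F)
Total charge passed Q = i*A*t = 0.2528*31*41863 = 328071.9584 C
m = Q*M/(n*F) = 328071.9584*57/(2*96485) = 96.90678 g

96.90678 g


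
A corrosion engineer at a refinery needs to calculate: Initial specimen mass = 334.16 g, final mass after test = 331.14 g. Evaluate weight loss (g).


Weight loss = initial − final
WL = 334.16 − 331.14 = 3.02 g

3.02 g


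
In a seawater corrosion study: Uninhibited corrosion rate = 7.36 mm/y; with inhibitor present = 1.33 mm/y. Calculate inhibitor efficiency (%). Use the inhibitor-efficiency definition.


Apply the inhibitor-efficiency definition: IE = (CR_blank − CR_inh)/CR_blank × 100
IE = (7.36 − 1.33) / 7.36 × 100
IE = 6.03 / 7.36 × 100 = 81.9 %

81.9 %


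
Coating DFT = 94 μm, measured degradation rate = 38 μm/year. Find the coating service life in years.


Service life = thickness / degradation rate
Life = 94 / 38 = 2.5 years

2.5 years


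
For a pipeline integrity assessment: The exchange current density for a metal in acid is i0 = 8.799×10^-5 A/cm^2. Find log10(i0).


i0 = 8.799×10^-5 A/cm^2
log10(i0) = -4.056

-4.056
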